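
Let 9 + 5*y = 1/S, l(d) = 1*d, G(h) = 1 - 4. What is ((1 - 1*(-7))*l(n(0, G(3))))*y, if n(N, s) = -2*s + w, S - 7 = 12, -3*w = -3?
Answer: -1904/19 ≈ -100.21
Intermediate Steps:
w = 1 (w = -1/3*(-3) = 1)
G(h) = -3
S = 19 (S = 7 + 12 = 19)
n(N, s) = 1 - 2*s (n(N, s) = -2*s + 1 = 1 - 2*s)
l(d) = d
y = -34/19 (y = -9/5 + (1/5)/19 = -9/5 + (1/5)*(1/19) = -9/5 + 1/95 = -34/19 ≈ -1.7895)
((1 - 1*(-7))*l(n(0, G(3))))*y = ((1 - 1*(-7))*(1 - 2*(-3)))*(-34/19) = ((1 + 7)*(1 + 6))*(-34/19) = (8*7)*(-34/19) = 56*(-34/19) = -1904/19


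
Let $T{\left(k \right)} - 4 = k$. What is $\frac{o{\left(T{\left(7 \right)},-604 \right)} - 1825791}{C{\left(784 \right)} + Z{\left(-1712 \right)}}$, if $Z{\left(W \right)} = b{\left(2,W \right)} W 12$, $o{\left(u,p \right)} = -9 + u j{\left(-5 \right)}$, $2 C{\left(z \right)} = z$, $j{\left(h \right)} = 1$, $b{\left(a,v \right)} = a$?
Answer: $\frac{1825789}{40696} \approx 44.864$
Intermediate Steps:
$T{\left(k \right)} = 4 + k$
$C{\left(z \right)} = \frac{z}{2}$
$o{\left(u,p \right)} = -9 + u$ ($o{\left(u,p \right)} = -9 + u 1 = -9 + u$)
$Z{\left(W \right)} = 24 W$ ($Z{\left(W \right)} = 2 W 12 = 24 W$)
$\frac{o{\left(T{\left(7 \right)},-604 \right)} - 1825791}{C{\left(784 \right)} + Z{\left(-1712 \right)}} = \frac{\left(-9 + \left(4 + 7\right)\right) - 1825791}{\frac{1}{2} \cdot 784 + 24 \left(-1712\right)} = \frac{\left(-9 + 11\right) - 1825791}{392 - 41088} = \frac{2 - 1825791}{-40696} = \left(-1825789\right) \left(- \frac{1}{40696}\right) = \frac{1825789}{40696}$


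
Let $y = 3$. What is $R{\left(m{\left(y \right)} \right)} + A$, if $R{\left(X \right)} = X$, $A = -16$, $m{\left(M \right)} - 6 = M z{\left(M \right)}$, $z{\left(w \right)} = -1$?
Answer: $-13$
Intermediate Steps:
$m{\left(M \right)} = 6 - M$ ($m{\left(M \right)} = 6 + M \left(-1\right) = 6 - M$)
$R{\left(m{\left(y \right)} \right)} + A = \left(6 - 3\right) - 16 = 3 - 16 = -13$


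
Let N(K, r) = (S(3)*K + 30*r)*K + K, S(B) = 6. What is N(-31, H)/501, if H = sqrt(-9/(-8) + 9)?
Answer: 5735/501 - 1395*sqrt(2)/334 ≈ 5.5404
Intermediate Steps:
H = 9*sqrt(2)/4 (H = sqrt(-9*(-1/8) + 9) = sqrt(9/8 + 9) = sqrt(81/8) = 9*sqrt(2)/4 ≈ 3.1820)
N(K, r) = K + K*(6*K + 30*r) (N(K, r) = (6*K + 30*r)*K + K = K*(6*K + 30*r) + K = K + K*(6*K + 30*r))
N(-31, H)/501 = -31*(1 + 6*(-31) + 30*(9*sqrt(2)/4))/501 = -31*(1 - 186 + 135*sqrt(2)/2)*(1/501) = -31*(-185 + 135*sqrt(2)/2)*(1/501) = (5735 - 4185*sqrt(2)/2)*(1/501) = 5735/501 - 1395*sqrt(2)/334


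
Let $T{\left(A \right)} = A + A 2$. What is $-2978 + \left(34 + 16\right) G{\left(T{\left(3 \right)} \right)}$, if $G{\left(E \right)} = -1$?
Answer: $-3028$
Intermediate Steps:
$T{\left(A \right)} = 3 A$ ($T{\left(A \right)} = A + 2 A = 3 A$)
$-2978 + \left(34 + 16\right) G{\left(T{\left(3 \right)} \right)} = -2978 + \left(34 + 16\right) \left(-1\right) = -2978 + 50 \left(-1\right) = -2978 - 50 = -3028$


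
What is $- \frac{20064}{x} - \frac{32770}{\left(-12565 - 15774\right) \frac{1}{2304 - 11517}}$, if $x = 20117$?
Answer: $- \frac{6074092264866}{570095663} \approx -10655.0$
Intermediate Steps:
$- \frac{20064}{x} - \frac{32770}{\left(-12565 - 15774\right) \frac{1}{2304 - 11517}} = - \frac{20064}{20117} - \frac{32770}{\left(-12565 - 15774\right) \frac{1}{2304 - 11517}} = \left(-20064\right) \frac{1}{20117} - \frac{32770}{\left(-28339\right) \frac{1}{-9213}} = - \frac{20064}{20117} - \frac{32770}{\left(-28339\right) \left(- \frac{1}{9213}\right)} = - \frac{20064}{20117} - \frac{32770}{\frac{28339}{9213}} = - \frac{20064}{20117} - \frac{301910010}{28339} = - \frac{6074092264866}{570095663}$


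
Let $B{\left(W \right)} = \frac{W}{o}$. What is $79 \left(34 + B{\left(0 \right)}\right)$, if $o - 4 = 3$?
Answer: $2686$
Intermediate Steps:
$o = 7$ ($o = 4 + 3 = 7$)
$B{\left(W \right)} = \frac{W}{7}$
$79 \left(34 + B{\left(0 \right)}\right) = 79 \left(34 + \frac{1}{7} \cdot 0\right) = 79 \left(34 + 0\right) = 79 \cdot 34 = 2686$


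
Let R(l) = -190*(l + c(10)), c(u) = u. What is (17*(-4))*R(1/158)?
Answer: 10213260/79 ≈ 1.2928e+5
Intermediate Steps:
R(l) = -1900 - 190*l (R(l) = -190*(l + 10) = -190*(10 + l) = -1900 - 190*l)
(17*(-4))*R(1/158) = (17*(-4))*(-1900 - 190/158) = -68*(-1900 - 190*1/158) = -68*(-1900 - 95/79) = -68*(-150195/79) = 10213260/79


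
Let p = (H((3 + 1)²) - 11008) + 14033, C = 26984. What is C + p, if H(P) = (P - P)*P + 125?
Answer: 30134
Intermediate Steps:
H(P) = 125 (H(P) = 0*P + 125 = 0 + 125 = 125)
p = 3150 (p = (125 - 11008) + 14033 = -10883 + 14033 = 3150)
C + p = 26984 + 3150 = 30134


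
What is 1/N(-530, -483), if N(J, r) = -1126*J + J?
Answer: 1/596250 ≈ 1.6771e-6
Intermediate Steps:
N(J, r) = -1125*J
1/N(-530, -483) = 1/(-1125*(-530)) = 1/596250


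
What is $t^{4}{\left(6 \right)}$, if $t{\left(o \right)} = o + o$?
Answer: $20736$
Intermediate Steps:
$t{\left(o \right)} = 2 o$
$t^{4}{\left(6 \right)} = \left(2 \cdot 6\right)^{4} = 12^{4} = 20736$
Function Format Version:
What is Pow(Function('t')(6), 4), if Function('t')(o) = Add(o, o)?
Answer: 20736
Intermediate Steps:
Function('t')(o) = Mul(2, o)
Pow(Function('t')(6), 4) = Pow(Mul(2, 6), 4) = Pow(12, 4) = 20736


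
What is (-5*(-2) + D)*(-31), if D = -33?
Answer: 713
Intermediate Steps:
(-5*(-2) + D)*(-31) = (-5*(-2) - 33)*(-31) = (10 - 33)*(-31) = -23*(-31) = 713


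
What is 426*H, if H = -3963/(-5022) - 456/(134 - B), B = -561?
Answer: 10987321/193905 ≈ 56.663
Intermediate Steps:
H = 154751/1163430 (H = -3963/(-5022) - 456/(134 - 1*(-561)) = -3963*(-1/5022) - 456/(134 + 561) = 1321/1674 - 456/695 = 154751/1163430 ≈ 0.13301)
426*H = 426*(154751/1163430) = 10987321/193905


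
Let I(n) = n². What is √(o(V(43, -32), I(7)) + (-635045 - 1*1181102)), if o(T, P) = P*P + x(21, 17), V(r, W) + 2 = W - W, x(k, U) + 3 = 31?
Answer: I*√1813718 ≈ 1346.7*I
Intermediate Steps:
x(k, U) = 28 (x(k, U) = -3 + 31 = 28)
V(r, W) = -2 (V(r, W) = -2 + (W - W) = -2 + 0 = -2)
o(T, P) = 28 + P² (o(T, P) = P*P + 28 = P² + 28 = 28 + P²)
√(o(V(43, -32), I(7)) + (-635045 - 1*1181102)) = √((28 + (7²)²) + (-635045 - 1*1181102)) = √((28 + 49²) + (-635045 - 1181102)) = √((28 + 2401) - 1816147) = √(2429 - 1816147) = √(-1813718) = I*√1813718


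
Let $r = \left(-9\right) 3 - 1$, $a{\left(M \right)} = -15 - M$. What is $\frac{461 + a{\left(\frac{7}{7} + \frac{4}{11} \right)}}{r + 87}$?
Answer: $\frac{4891}{649} \approx 7.5362$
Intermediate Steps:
$r = -28$ ($r = -27 - 1 = -28$)
$\frac{461 + a{\left(\frac{7}{7} + \frac{4}{11} \right)}}{r + 87} = \frac{461 - \left(15 + 1 + \frac{4}{11}\right)}{-28 + 87} = \frac{461 - \left(15 + 1 + \frac{4}{11}\right)}{59} = \left(461 - \frac{180}{11}\right) \frac{1}{59} = \frac{4891}{11} \cdot \frac{1}{59} = \frac{4891}{649}$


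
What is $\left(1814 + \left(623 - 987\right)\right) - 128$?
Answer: $1322$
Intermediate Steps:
$\left(1814 + \left(623 - 987\right)\right) - 128 = \left(1814 + \left(623 - 987\right)\right) + \left(-364 + 236\right) = \left(1814 - 364\right) - 128 = 1450 - 128 = 1322$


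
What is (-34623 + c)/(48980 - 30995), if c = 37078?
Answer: 491/3597 ≈ 0.13650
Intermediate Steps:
(-34623 + c)/(48980 - 30995) = (-34623 + 37078)/(48980 - 30995) = 2455/17985 = 2455*(1/17985) = 491/3597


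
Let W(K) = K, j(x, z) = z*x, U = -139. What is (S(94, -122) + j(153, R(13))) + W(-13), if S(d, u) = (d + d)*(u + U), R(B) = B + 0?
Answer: -47092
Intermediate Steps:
R(B) = B
j(x, z) = x*z
S(d, u) = 2*d*(-139 + u) (S(d, u) = (d + d)*(u - 139) = (2*d)*(-139 + u) = 2*d*(-139 + u))
(S(94, -122) + j(153, R(13))) + W(-13) = (2*94*(-139 - 122) + 153*13) - 13 = (2*94*(-261) + 1989) - 13 = (-49068 + 1989) - 13 = -47079 - 13 = -47092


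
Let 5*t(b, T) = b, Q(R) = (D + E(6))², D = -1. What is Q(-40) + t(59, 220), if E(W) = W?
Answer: 184/5 ≈ 36.800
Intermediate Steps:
Q(R) = 25 (Q(R) = (-1 + 6)² = 5² = 25)
t(b, T) = b/5
Q(-40) + t(59, 220) = 25 + (⅕)*59 = 25 + 59/5 = 184/5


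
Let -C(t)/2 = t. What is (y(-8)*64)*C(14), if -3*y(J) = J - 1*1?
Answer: -5376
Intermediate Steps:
y(J) = 1/3 - J/3 (y(J) = -(J - 1*1)/3 = -(J - 1)/3 = -(-1 + J)/3 = 1/3 - J/3)
C(t) = -2*t
(y(-8)*64)*C(14) = ((1/3 - 1/3*(-8))*64)*(-2*14) = ((1/3 + 8/3)*64)*(-28) = (3*64)*(-28) = 192*(-28) = -5376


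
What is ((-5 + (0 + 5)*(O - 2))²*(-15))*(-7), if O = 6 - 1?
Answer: 10500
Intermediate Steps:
O = 5
((-5 + (0 + 5)*(O - 2))²*(-15))*(-7) = ((-5 + (0 + 5)*(5 - 2))²*(-15))*(-7) = ((-5 + 5*3)²*(-15))*(-7) = ((-5 + 15)²*(-15))*(-7) = (10²*(-15))*(-7) = (100*(-15))*(-7) = -1500*(-7) = 10500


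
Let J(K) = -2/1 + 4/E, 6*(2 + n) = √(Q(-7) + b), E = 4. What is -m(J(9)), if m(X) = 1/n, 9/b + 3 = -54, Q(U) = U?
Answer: 171/359 + 3*I*√646/718 ≈ 0.47632 + 0.1062*I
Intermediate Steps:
b = -3/19 (b = 9/(-3 - 54) = 9/(-57) = 9*(-1/57) = -3/19 ≈ -0.15789)
n = -2 + I*√646/57 (n = -2 + √(-7 - 3/19)/6 = -2 + √(-136/19)/6 = -2 + (2*I*√646/19)/6 = -2 + I*√646/57 ≈ -2.0 + 0.4459*I)
J(K) = -1 (J(K) = -2/1 + 4/4 = -2*1 + 4*(¼) = -2 + 1 = -1)
m(X) = 1/(-2 + I*√646/57)
-m(J(9)) = -(-171/359 - 3*I*√646/718) = 171/359 + 3*I*√646/718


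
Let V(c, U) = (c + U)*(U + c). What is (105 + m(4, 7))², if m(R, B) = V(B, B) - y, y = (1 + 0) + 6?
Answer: 86436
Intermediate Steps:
V(c, U) = (U + c)² (V(c, U) = (U + c)*(U + c) = (U + c)²)
y = 7 (y = 1 + 6 = 7)
m(R, B) = -7 + 4*B² (m(R, B) = (B + B)² - 1*7 = (2*B)² - 7 = 4*B² - 7 = -7 + 4*B²)
(105 + m(4, 7))² = (105 + (-7 + 4*7²))² = (105 + (-7 + 4*49))² = (105 + (-7 + 196))² = (105 + 189)² = 294² = 86436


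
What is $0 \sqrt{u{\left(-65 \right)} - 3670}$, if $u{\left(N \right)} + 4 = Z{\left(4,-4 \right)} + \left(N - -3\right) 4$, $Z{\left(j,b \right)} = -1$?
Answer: $0$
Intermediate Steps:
$u{\left(N \right)} = 7 + 4 N$ ($u{\left(N \right)} = -4 + \left(-1 + \left(N - -3\right) 4\right) = -4 + \left(-1 + \left(N + 3\right) 4\right) = -4 + \left(-1 + \left(3 + N\right) 4\right) = -4 + \left(-1 + \left(12 + 4 N\right)\right) = -4 + \left(11 + 4 N\right) = 7 + 4 N$)
$0 \sqrt{u{\left(-65 \right)} - 3670} = 0 \sqrt{\left(7 + 4 \left(-65\right)\right) - 3670} = 0 \sqrt{\left(7 - 260\right) - 3670} = 0 \sqrt{-253 - 3670} = 0 \sqrt{-3923} = 0 i \sqrt{3923} = 0$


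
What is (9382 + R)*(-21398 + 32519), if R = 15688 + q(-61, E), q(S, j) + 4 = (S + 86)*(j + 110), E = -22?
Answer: 303225186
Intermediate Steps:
q(S, j) = -4 + (86 + S)*(110 + j) (q(S, j) = -4 + (S + 86)*(j + 110) = -4 + (86 + S)*(110 + j))
R = 17884 (R = 15688 + (9456 + 86*(-22) + 110*(-61) - 61*(-22)) = 15688 + (9456 - 1892 - 6710 + 1342) = 15688 + 2196 = 17884)
(9382 + R)*(-21398 + 32519) = (9382 + 17884)*(-21398 + 32519) = 27266*11121 = 303225186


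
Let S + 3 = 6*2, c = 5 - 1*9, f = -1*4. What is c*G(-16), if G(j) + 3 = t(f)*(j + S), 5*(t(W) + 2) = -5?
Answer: -72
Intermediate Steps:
f = -4
c = -4 (c = 5 - 9 = -4)
t(W) = -3 (t(W) = -2 + (1/5)*(-5) = -2 - 1 = -3)
S = 9 (S = -3 + 6*2 = -3 + 12 = 9)
G(j) = -30 - 3*j (G(j) = -3 - 3*(j + 9) = -3 - 3*(9 + j) = -3 + (-27 - 3*j) = -30 - 3*j)
c*G(-16) = -4*(-30 - 3*(-16)) = -4*(-30 + 48) = -4*18 = -72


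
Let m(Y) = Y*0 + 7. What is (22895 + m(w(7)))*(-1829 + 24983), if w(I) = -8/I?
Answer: 530272908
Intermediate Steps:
m(Y) = 7 (m(Y) = 0 + 7 = 7)
(22895 + m(w(7)))*(-1829 + 24983) = (22895 + 7)*(-1829 + 24983) = 22902*23154 = 530272908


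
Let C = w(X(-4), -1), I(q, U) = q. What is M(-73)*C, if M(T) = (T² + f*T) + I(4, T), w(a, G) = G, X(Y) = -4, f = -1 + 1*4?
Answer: -5114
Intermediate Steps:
f = 3 (f = -1 + 4 = 3)
M(T) = 4 + T² + 3*T (M(T) = (T² + 3*T) + 4 = 4 + T² + 3*T)
C = -1
M(-73)*C = (4 + (-73)² + 3*(-73))*(-1) = (4 + 5329 - 219)*(-1) = 5114*(-1) = -5114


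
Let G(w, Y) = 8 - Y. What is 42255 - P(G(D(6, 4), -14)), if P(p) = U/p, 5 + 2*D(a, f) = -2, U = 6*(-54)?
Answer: 464967/11 ≈ 42270.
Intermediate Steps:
U = -324
D(a, f) = -7/2 (D(a, f) = -5/2 + (½)*(-2) = -5/2 - 1 = -7/2)
P(p) = -324/p
42255 - P(G(D(6, 4), -14)) = 42255 - (-324)/(8 - 1*(-14)) = 42255 - (-324)/(8 + 14) = 42255 - (-324)/22 = 42255 - 1*(-162/11) = 42255 + 162/11 = 464967/11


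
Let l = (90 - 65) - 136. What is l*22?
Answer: -2442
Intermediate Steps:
l = -111 (l = 25 - 136 = -111)
l*22 = -111*22 = -2442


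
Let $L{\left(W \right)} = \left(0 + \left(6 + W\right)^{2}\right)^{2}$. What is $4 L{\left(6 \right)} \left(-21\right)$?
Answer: $-1741824$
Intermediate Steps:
$L{\left(W \right)} = \left(6 + W\right)^{4}$ ($L{\left(W \right)} = \left(\left(6 + W\right)^{2}\right)^{2} = \left(6 + W\right)^{4}$)
$4 L{\left(6 \right)} \left(-21\right) = 4 \left(6 + 6\right)^{4} \left(-21\right) = 4 \cdot 12^{4} \left(-21\right) = 4 \cdot 20736 \left(-21\right) = 82944 \left(-21\right) = -1741824$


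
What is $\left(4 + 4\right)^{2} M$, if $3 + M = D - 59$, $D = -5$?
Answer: $-4288$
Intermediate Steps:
$M = -67$ ($M = -3 - 64 = -67$)
$\left(4 + 4\right)^{2} M = \left(4 + 4\right)^{2} \left(-67\right) = 8^{2} \left(-67\right) = 64 \left(-67\right) = -4288$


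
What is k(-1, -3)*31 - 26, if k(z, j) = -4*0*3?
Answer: -26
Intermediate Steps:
k(z, j) = 0 (k(z, j) = 0*3 = 0)
k(-1, -3)*31 - 26 = 0*31 - 26 = 0 - 26 = -26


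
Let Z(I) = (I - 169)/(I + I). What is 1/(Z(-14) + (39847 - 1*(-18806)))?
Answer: 28/1642467 ≈ 1.7048e-5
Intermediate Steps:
Z(I) = (-169 + I)/(2*I) (Z(I) = (-169 + I)/((2*I)) = (-169 + I)*(1/(2*I)) = (-169 + I)/(2*I))
1/(Z(-14) + (39847 - 1*(-18806))) = 1/((½)*(-169 - 14)/(-14) + (39847 - 1*(-18806))) = 1/((½)*(-1/14)*(-183) + (39847 + 18806)) = 1/(183/28 + 58653) = 1/(1642467/28) = 28/1642467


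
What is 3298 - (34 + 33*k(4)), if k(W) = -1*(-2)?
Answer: 3198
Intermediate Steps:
k(W) = 2
3298 - (34 + 33*k(4)) = 3298 - (34 + 33*2) = 3298 - (34 + 66) = 3298 - 1*100 = 3298 - 100 = 3198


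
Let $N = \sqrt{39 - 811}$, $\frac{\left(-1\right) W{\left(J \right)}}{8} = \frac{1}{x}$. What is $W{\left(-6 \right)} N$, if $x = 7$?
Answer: $- \frac{16 i \sqrt{193}}{7} \approx - 31.754 i$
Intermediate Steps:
$W{\left(J \right)} = - \frac{8}{7}$
$N = 2 i \sqrt{193}$ ($N = \sqrt{-772} = 2 i \sqrt{193} \approx 27.785 i$)
$W{\left(-6 \right)} N = - \frac{8 \cdot 2 i \sqrt{193}}{7} = - \frac{16 i \sqrt{193}}{7}$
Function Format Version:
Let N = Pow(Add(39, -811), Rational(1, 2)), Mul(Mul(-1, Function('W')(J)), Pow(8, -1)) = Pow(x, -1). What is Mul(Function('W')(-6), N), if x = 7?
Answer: Mul(Rational(-16, 7), I, Pow(193, Rational(1, 2))) ≈ Mul(-31.754, I)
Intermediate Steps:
Function('W')(J) = Rational(-8, 7) (Function('W')(J) = Mul(-8, Pow(7, -1)) = Mul(-8, Rational(1, 7)) = Rational(-8, 7))
N = Mul(2, I, Pow(193, Rational(1, 2))) (N = Pow(-772, Rational(1, 2)) = Mul(2, I, Pow(193, Rational(1, 2))) ≈ Mul(27.785, I))
Mul(Function('W')(-6), N) = Mul(Rational(-8, 7), Mul(2, I, Pow(193, Rational(1, 2)))) = Mul(Rational(-16, 7), I, Pow(193, Rational(1, 2)))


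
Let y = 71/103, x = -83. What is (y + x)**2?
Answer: 71876484/10609 ≈ 6775.0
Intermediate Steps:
y = 71/103 (y = 71*(1/103) = 71/103 ≈ 0.68932)
(y + x)**2 = (71/103 - 83)**2 = (-8478/103)**2 = 71876484/10609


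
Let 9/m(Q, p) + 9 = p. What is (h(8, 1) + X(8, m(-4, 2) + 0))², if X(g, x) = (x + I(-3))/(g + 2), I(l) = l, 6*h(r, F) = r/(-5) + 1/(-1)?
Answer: 32761/44100 ≈ 0.74288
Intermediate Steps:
h(r, F) = -⅙ - r/30 (h(r, F) = (r/(-5) + 1/(-1))/6 = (r*(-⅕) + 1*(-1))/6 = (-r/5 - 1)/6 = (-1 - r/5)/6 = -⅙ - r/30)
m(Q, p) = 9/(-9 + p)
X(g, x) = (-3 + x)/(2 + g) (X(g, x) = (x - 3)/(g + 2) = (-3 + x)/(2 + g))
(h(8, 1) + X(8, m(-4, 2) + 0))² = ((-⅙ - 1/30*8) + (-3 + (9/(-9 + 2) + 0))/(2 + 8))² = ((-⅙ - 4/15) + (-3 + (9/(-7) + 0))/10)² = (-13/30 + (-3 + (9*(-⅐) + 0))/10)² = (-13/30 + (-3 + (-9/7 + 0))/10)² = (-13/30 + (-3 - 9/7)/10)² = (-13/30 + (⅒)*(-30/7))² = (-13/30 - 3/7)² = (-181/210)² = 32761/44100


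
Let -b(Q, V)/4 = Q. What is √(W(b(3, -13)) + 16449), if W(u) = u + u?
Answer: 15*√73 ≈ 128.16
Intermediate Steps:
b(Q, V) = -4*Q
W(u) = 2*u
√(W(b(3, -13)) + 16449) = √(2*(-4*3) + 16449) = √(2*(-12) + 16449) = √(-24 + 16449) = √16425 = 15*√73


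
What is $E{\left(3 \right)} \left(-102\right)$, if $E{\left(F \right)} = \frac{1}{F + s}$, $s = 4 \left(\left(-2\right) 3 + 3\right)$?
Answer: $\frac{34}{3} \approx 11.333$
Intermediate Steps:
$s = -12$ ($s = 4 \left(-6 + 3\right) = 4 \left(-3\right) = -12$)
$E{\left(F \right)} = \frac{1}{-12 + F}$ ($E{\left(F \right)} = \frac{1}{F - 12} = \frac{1}{-12 + F}$)
$E{\left(3 \right)} \left(-102\right) = \frac{1}{-12 + 3} \left(-102\right) = \frac{1}{-9} \left(-102\right) = \left(- \frac{1}{9}\right) \left(-102\right) = \frac{34}{3}$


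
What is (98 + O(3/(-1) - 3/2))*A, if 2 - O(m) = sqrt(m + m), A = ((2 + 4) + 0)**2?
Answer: 3600 - 108*I ≈ 3600.0 - 108.0*I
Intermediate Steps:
A = 36 (A = (6 + 0)**2 = 6**2 = 36)
O(m) = 2 - sqrt(2)*sqrt(m) (O(m) = 2 - sqrt(m + m) = 2 - sqrt(2*m) = 2 - sqrt(2)*sqrt(m))
(98 + O(3/(-1) - 3/2))*A = (98 + (2 - sqrt(2)*sqrt(3/(-1) - 3/2)))*36 = (98 + (2 - sqrt(2)*sqrt(3*(-1) - 3*1/2)))*36 = (98 + (2 - sqrt(2)*sqrt(-3 - 3/2)))*36 = (98 + (2 - sqrt(2)*sqrt(-9/2)))*36 = (98 + (2 - sqrt(2)*3*I*sqrt(2)/2))*36 = (98 + (2 - 3*I))*36 = (100 - 3*I)*36 = 3600 - 108*I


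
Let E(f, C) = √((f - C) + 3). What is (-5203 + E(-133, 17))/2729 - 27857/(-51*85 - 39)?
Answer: 53263831/11936646 + 7*I*√3/2729 ≈ 4.4622 + 0.0044428*I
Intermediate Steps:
E(f, C) = √(3 + f - C)
(-5203 + E(-133, 17))/2729 - 27857/(-51*85 - 39) = (-5203 + √(3 - 133 - 1*17))/2729 - 27857/(-51*85 - 39) = (-5203 + √(3 - 133 - 17))*(1/2729) - 27857/(-4335 - 39) = (-5203 + √(-147))*(1/2729) - 27857/(-4374) = (-5203 + 7*I*√3)*(1/2729) - 27857*(-1/4374) = (-5203/2729 + 7*I*√3/2729) + 27857/4374 = 53263831/11936646 + 7*I*√3/2729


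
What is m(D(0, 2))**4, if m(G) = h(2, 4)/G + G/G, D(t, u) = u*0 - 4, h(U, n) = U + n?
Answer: 1/16 ≈ 0.062500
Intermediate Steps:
D(t, u) = -4 (D(t, u) = 0 - 4 = -4)
m(G) = 1 + 6/G (m(G) = (2 + 4)/G + G/G = 6/G + 1 = 1 + 6/G)
m(D(0, 2))**4 = ((6 - 4)/(-4))**4 = (-1/4*2)**4 = (-1/2)**4 = 1/16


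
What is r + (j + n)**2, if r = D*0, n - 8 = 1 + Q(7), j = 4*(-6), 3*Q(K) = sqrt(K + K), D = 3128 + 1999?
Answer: (45 - sqrt(14))**2/9 ≈ 189.14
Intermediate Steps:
D = 5127
Q(K) = sqrt(2)*sqrt(K)/3 (Q(K) = sqrt(K + K)/3 = sqrt(2*K)/3 = (sqrt(2)*sqrt(K))/3 = sqrt(2)*sqrt(K)/3)
j = -24
n = 9 + sqrt(14)/3 (n = 8 + (1 + sqrt(2)*sqrt(7)/3) = 8 + (1 + sqrt(14)/3) = 9 + sqrt(14)/3 ≈ 10.247)
r = 0 (r = 5127*0 = 0)
r + (j + n)**2 = 0 + (-24 + (9 + sqrt(14)/3))**2 = 0 + (-15 + sqrt(14)/3)**2 = (-15 + sqrt(14)/3)**2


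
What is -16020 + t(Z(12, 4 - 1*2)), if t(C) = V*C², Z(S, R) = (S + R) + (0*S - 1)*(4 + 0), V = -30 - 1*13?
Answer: -20320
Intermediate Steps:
V = -43 (V = -30 - 13 = -43)
Z(S, R) = -4 + R + S (Z(S, R) = (R + S) + (0 - 1)*4 = (R + S) - 1*4 = (R + S) - 4 = -4 + R + S)
t(C) = -43*C²
-16020 + t(Z(12, 4 - 1*2)) = -16020 - 43*(-4 + (4 - 1*2) + 12)² = -16020 - 43*(-4 + (4 - 2) + 12)² = -16020 - 43*(-4 + 2 + 12)² = -16020 - 43*10² = -16020 - 43*100 = -16020 - 4300 = -20320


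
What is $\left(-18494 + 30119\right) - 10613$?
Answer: $1012$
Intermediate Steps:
$\left(-18494 + 30119\right) - 10613 = 11625 - 10613 = 1012$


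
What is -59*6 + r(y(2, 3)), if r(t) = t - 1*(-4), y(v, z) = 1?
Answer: -349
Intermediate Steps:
r(t) = 4 + t (r(t) = t + 4 = 4 + t)
-59*6 + r(y(2, 3)) = -59*6 + (4 + 1) = -354 + 5 = -349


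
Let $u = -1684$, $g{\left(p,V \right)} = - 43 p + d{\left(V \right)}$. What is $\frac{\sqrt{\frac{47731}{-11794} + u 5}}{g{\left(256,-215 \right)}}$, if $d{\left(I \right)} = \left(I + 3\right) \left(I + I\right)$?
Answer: $\frac{i \sqrt{1171771770534}}{945312688} \approx 0.0011451 i$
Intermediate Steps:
$d{\left(I \right)} = 2 I \left(3 + I\right)$ ($d{\left(I \right)} = \left(3 + I\right) 2 I = 2 I \left(3 + I\right)$)
$g{\left(p,V \right)} = - 43 p + 2 V \left(3 + V\right)$
$\frac{\sqrt{\frac{47731}{-11794} + u 5}}{g{\left(256,-215 \right)}} = \frac{\sqrt{\frac{47731}{-11794} - 8420}}{\left(-43\right) 256 + 2 \left(-215\right) \left(3 - 215\right)} = \frac{\sqrt{47731 \left(- \frac{1}{11794}\right) - 8420}}{-11008 + 2 \left(-215\right) \left(-212\right)} = \frac{\sqrt{- \frac{47731}{11794} - 8420}}{-11008 + 91160} = \frac{\sqrt{- \frac{99353211}{11794}}}{80152} = \frac{i \sqrt{1171771770534}}{11794} \cdot \frac{1}{80152} = \frac{i \sqrt{1171771770534}}{945312688}$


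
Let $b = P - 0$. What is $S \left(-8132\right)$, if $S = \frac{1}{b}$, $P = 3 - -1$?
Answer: $-2033$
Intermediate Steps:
$P = 4$ ($P = 3 + 1 = 4$)
$b = 4$ ($b = 4 - 0 = 4 + 0 = 4$)
$S = \frac{1}{4} \approx 0.25$
$S \left(-8132\right) = \frac{1}{4} \left(-8132\right) = -2033$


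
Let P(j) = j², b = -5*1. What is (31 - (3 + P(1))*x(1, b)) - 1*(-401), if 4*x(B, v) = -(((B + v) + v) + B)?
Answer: 424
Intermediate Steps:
b = -5
x(B, v) = -B/2 - v/2 (x(B, v) = (-(((B + v) + v) + B))/4 = (-((B + 2*v) + B))/4 = (-(2*B + 2*v))/4 = (-2*B - 2*v)/4 = -B/2 - v/2)
(31 - (3 + P(1))*x(1, b)) - 1*(-401) = (31 - (3 + 1²)*(-½*1 - ½*(-5))) - 1*(-401) = (31 - (3 + 1)*(-½ + 5/2)) + 401 = (31 - 4*2) + 401 = (31 - 1*8) + 401 = (31 - 8) + 401 = 23 + 401 = 424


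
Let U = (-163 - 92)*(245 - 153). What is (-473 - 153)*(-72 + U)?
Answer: 14731032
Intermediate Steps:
U = -23460 (U = -255*92 = -23460)
(-473 - 153)*(-72 + U) = (-473 - 153)*(-72 - 23460) = -626*(-23532) = 14731032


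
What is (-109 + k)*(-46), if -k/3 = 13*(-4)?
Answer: -2162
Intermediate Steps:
k = 156 (k = -39*(-4) = -3*(-52) = 156)
(-109 + k)*(-46) = (-109 + 156)*(-46) = 47*(-46) = -2162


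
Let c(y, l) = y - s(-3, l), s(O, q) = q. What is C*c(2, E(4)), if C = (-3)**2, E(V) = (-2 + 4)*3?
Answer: -36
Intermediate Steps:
E(V) = 6 (E(V) = 2*3 = 6)
c(y, l) = y - l
C = 9
C*c(2, E(4)) = 9*(2 - 1*6) = 9*(2 - 6) = 9*(-4) = -36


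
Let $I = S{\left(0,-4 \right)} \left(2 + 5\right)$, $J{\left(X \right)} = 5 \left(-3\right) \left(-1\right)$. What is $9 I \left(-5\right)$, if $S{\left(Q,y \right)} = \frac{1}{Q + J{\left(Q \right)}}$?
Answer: $-21$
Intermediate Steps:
$J{\left(X \right)} = 15$ ($J{\left(X \right)} = \left(-15\right) \left(-1\right) = 15$)
$S{\left(Q,y \right)} = \frac{1}{15 + Q}$ ($S{\left(Q,y \right)} = \frac{1}{Q + 15} = \frac{1}{15 + Q}$)
$I = \frac{7}{15}$ ($I = \frac{2 + 5}{15 + 0} = \frac{1}{15} \cdot 7 = \frac{7}{15} \approx 0.46667$)
$9 I \left(-5\right) = 9 \cdot \frac{7}{15} \left(-5\right) = \frac{21}{5} \left(-5\right) = -21$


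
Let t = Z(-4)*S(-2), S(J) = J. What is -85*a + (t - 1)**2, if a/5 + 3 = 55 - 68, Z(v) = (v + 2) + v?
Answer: 6921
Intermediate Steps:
Z(v) = 2 + 2*v (Z(v) = (2 + v) + v = 2 + 2*v)
t = 12 (t = (2 + 2*(-4))*(-2) = (2 - 8)*(-2) = -6*(-2) = 12)
a = -80 (a = -15 + 5*(55 - 68) = -15 + 5*(-13) = -15 - 65 = -80)
-85*a + (t - 1)**2 = -85*(-80) + (12 - 1)**2 = 6800 + 11**2 = 6800 + 121 = 6921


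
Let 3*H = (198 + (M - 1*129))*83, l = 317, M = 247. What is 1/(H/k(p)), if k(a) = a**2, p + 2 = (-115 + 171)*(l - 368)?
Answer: 6126123/6557 ≈ 934.29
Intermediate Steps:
H = 26228/3 (H = ((198 + (247 - 1*129))*83)/3 = ((198 + (247 - 129))*83)/3 = ((198 + 118)*83)/3 = (316*83)/3 = (1/3)*26228 = 26228/3 ≈ 8742.7)
p = -2858 (p = -2 + (-115 + 171)*(317 - 368) = -2 + 56*(-51) = -2 - 2856 = -2858)
1/(H/k(p)) = 1/(26228/(3*((-2858)**2))) = 1/((26228/3)/8168164) = 1/((26228/3)*(1/8168164)) = 1/(6557/6126123) = 6126123/6557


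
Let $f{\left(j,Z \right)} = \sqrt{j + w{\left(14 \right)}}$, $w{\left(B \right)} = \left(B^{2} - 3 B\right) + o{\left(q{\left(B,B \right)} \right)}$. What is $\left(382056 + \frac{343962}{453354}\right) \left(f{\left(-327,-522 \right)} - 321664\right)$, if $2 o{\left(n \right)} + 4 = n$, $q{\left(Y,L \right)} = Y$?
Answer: $- \frac{9285740585433984}{75559} + \frac{57735653262 i \sqrt{42}}{75559} \approx -1.2289 \cdot 10^{11} + 4.952 \cdot 10^{6} i$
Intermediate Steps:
$o{\left(n \right)} = -2 + \frac{n}{2}$
$w{\left(B \right)} = -2 + B^{2} - \frac{5 B}{2}$ ($w{\left(B \right)} = \left(B^{2} - 3 B\right) + \left(-2 + \frac{B}{2}\right) = -2 + B^{2} - \frac{5 B}{2}$)
$f{\left(j,Z \right)} = \sqrt{159 + j}$ ($f{\left(j,Z \right)} = \sqrt{j - \left(37 - 196\right)} = \sqrt{j - -159} = \sqrt{j + 159} = \sqrt{159 + j}$)
$\left(382056 + \frac{343962}{453354}\right) \left(f{\left(-327,-522 \right)} - 321664\right) = \left(382056 + \frac{343962}{453354}\right) \left(\sqrt{159 - 327} - 321664\right) = \left(382056 + 343962 \cdot \frac{1}{453354}\right) \left(\sqrt{-168} - 321664\right) = \left(382056 + \frac{57327}{75559}\right) \left(2 i \sqrt{42} - 321664\right) = \frac{28867826631 \left(-321664 + 2 i \sqrt{42}\right)}{75559} = - \frac{9285740585433984}{75559} + \frac{57735653262 i \sqrt{42}}{75559}$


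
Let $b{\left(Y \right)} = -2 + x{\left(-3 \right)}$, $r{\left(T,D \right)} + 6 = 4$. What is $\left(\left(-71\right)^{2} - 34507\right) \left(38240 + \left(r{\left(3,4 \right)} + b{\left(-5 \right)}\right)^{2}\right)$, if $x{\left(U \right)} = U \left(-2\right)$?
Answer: $-1126897704$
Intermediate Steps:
$x{\left(U \right)} = - 2 U$
$r{\left(T,D \right)} = -2$ ($r{\left(T,D \right)} = -6 + 4 = -2$)
$b{\left(Y \right)} = 4$ ($b{\left(Y \right)} = -2 - -6 = -2 + 6 = 4$)
$\left(\left(-71\right)^{2} - 34507\right) \left(38240 + \left(r{\left(3,4 \right)} + b{\left(-5 \right)}\right)^{2}\right) = \left(\left(-71\right)^{2} - 34507\right) \left(38240 + \left(-2 + 4\right)^{2}\right) = \left(5041 - 34507\right) \left(38240 + 2^{2}\right) = - 29466 \left(38240 + 4\right) = \left(-29466\right) 38244 = -1126897704$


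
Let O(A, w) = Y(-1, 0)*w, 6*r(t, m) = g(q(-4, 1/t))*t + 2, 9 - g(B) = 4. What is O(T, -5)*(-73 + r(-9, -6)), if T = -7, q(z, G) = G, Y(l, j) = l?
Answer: -2405/6 ≈ -400.83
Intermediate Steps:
g(B) = 5 (g(B) = 9 - 1*4 = 9 - 4 = 5)
r(t, m) = ⅓ + 5*t/6 (r(t, m) = (5*t + 2)/6 = (2 + 5*t)/6 = ⅓ + 5*t/6)
O(A, w) = -w
O(T, -5)*(-73 + r(-9, -6)) = (-1*(-5))*(-73 + (⅓ + (⅚)*(-9))) = 5*(-73 + (⅓ - 15/2)) = 5*(-73 - 43/6) = 5*(-481/6) = -2405/6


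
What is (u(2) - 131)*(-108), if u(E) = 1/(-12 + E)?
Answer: 70794/5 ≈ 14159.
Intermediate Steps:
(u(2) - 131)*(-108) = (1/(-12 + 2) - 131)*(-108) = (1/(-10) - 131)*(-108) = (-⅒ - 131)*(-108) = -1311/10*(-108) = 70794/5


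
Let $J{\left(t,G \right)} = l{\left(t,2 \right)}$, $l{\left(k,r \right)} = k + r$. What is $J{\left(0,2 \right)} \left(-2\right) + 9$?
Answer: $5$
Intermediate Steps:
$J{\left(t,G \right)} = 2 + t$ ($J{\left(t,G \right)} = t + 2 = 2 + t$)
$J{\left(0,2 \right)} \left(-2\right) + 9 = \left(2 + 0\right) \left(-2\right) + 9 = 2 \left(-2\right) + 9 = -4 + 9 = 5$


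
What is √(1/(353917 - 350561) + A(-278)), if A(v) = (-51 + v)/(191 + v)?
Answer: √80599673523/145986 ≈ 1.9447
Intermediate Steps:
A(v) = (-51 + v)/(191 + v)
√(1/(353917 - 350561) + A(-278)) = √(1/(353917 - 350561) + (-51 - 278)/(191 - 278)) = √(1/3356 - 329/(-87)) = √(1/3356 - 1/87*(-329)) = √(1/3356 + 329/87) = √(1104211/291972) = √80599673523/145986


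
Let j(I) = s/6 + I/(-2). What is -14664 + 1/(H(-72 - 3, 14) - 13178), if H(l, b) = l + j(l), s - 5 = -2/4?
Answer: -775124380/52859 ≈ -14664.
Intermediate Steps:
s = 9/2 (s = 5 - 2/4 = 5 - 2*1/4 = 5 - 1/2 = 9/2 ≈ 4.5000)
j(I) = 3/4 - I/2 (j(I) = (9/2)/6 + I/(-2) = (9/2)*(1/6) + I*(-1/2) = 3/4 - I/2)
H(l, b) = 3/4 + l/2 (H(l, b) = l + (3/4 - l/2) = 3/4 + l/2)
-14664 + 1/(H(-72 - 3, 14) - 13178) = -14664 + 1/((3/4 + (-72 - 3)/2) - 13178) = -14664 + 1/((3/4 + (1/2)*(-75)) - 13178) = -14664 + 1/((3/4 - 75/2) - 13178) = -14664 + 1/(-147/4 - 13178) = -14664 + 1/(-52859/4) = -14664 - 4/52859 = -775124380/52859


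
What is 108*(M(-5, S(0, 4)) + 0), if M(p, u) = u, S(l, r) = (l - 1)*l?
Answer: 0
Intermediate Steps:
S(l, r) = l*(-1 + l) (S(l, r) = (-1 + l)*l = l*(-1 + l))
108*(M(-5, S(0, 4)) + 0) = 108*(0*(-1 + 0) + 0) = 108*(0*(-1) + 0) = 108*(0 + 0) = 108*0 = 0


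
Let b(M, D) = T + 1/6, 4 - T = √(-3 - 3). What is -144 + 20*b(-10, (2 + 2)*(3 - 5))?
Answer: -182/3 - 20*I*√6 ≈ -60.667 - 48.99*I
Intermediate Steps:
T = 4 - I*√6 (T = 4 - √(-3 - 3) = 4 - √(-6) = 4 - I*√6 ≈ 4.0 - 2.4495*I)
b(M, D) = 25/6 - I*√6 (b(M, D) = (4 - I*√6) + 1/6 = (4 - I*√6) + ⅙ = 25/6 - I*√6)
-144 + 20*b(-10, (2 + 2)*(3 - 5)) = -144 + 20*(25/6 - I*√6) = -144 + (250/3 - 20*I*√6) = -182/3 - 20*I*√6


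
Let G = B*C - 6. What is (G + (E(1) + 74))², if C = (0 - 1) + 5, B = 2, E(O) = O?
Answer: 5929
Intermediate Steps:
C = 4 (C = -1 + 5 = 4)
G = 2 (G = 2*4 - 6 = 8 - 6 = 2)
(G + (E(1) + 74))² = (2 + (1 + 74))² = (2 + 75)² = 77² = 5929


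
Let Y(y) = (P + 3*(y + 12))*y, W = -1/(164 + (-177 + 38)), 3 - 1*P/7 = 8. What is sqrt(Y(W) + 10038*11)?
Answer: 2*sqrt(17252807)/25 ≈ 332.29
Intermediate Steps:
P = -35 (P = 21 - 7*8 = 21 - 56 = -35)
W = -1/25 (W = -1/(164 - 139) = -1/25 ≈ -0.040000)
Y(y) = y*(1 + 3*y) (Y(y) = (-35 + 3*(y + 12))*y = (-35 + 3*(12 + y))*y = (-35 + (36 + 3*y))*y = (1 + 3*y)*y = y*(1 + 3*y))
sqrt(Y(W) + 10038*11) = sqrt(-(1 + 3*(-1/25))/25 + 10038*11) = sqrt(-(1 - 3/25)/25 + 110418) = sqrt(-1/25*22/25 + 110418) = sqrt(-22/625 + 110418) = sqrt(69011228/625) = 2*sqrt(17252807)/25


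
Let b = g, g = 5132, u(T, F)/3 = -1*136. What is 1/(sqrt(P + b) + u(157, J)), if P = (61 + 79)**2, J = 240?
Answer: -34/11811 - sqrt(687)/23622 ≈ -0.0039883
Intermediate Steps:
u(T, F) = -408 (u(T, F) = 3*(-1*136) = 3*(-136) = -408)
P = 19600 (P = 140**2 = 19600)
b = 5132
1/(sqrt(P + b) + u(157, J)) = 1/(sqrt(19600 + 5132) - 408) = 1/(sqrt(24732) - 408) = 1/(6*sqrt(687) - 408) = 1/(-408 + 6*sqrt(687))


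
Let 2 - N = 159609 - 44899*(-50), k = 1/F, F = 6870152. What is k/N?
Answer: -1/16519672082664 ≈ -6.0534e-14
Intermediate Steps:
k = 1/6870152 ≈ 1.4556e-7
N = -2404557 (N = 2 - (159609 - 44899*(-50)) = 2 - (159609 + 2244950) = 2 - 1*2404559 = 2 - 2404559 = -2404557)
k/N = (1/6870152)/(-2404557) = (1/6870152)*(-1/2404557) = -1/16519672082664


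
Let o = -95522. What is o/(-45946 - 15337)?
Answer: 95522/61283 ≈ 1.5587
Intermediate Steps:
o/(-45946 - 15337) = -95522/(-45946 - 15337) = -95522/(-61283) = -95522*(-1/61283) = 95522/61283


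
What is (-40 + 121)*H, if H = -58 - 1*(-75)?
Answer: 1377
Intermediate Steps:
H = 17 (H = -58 + 75 = 17)
(-40 + 121)*H = (-40 + 121)*17 = 81*17 = 1377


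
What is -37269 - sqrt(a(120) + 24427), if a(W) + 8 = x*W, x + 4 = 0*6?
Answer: -37269 - sqrt(23939) ≈ -37424.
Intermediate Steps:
x = -4 (x = -4 + 0*6 = -4 + 0 = -4)
a(W) = -8 - 4*W
-37269 - sqrt(a(120) + 24427) = -37269 - sqrt((-8 - 4*120) + 24427) = -37269 - sqrt((-8 - 480) + 24427) = -37269 - sqrt(-488 + 24427) = -37269 - sqrt(23939)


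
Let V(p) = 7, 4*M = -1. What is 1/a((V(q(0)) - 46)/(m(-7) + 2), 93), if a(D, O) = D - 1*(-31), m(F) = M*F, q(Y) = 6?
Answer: 5/103 ≈ 0.048544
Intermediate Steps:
M = -1/4 (M = (1/4)*(-1) = -1/4 ≈ -0.25000)
m(F) = -F/4
a(D, O) = 31 + D (a(D, O) = D + 31 = 31 + D)
1/a((V(q(0)) - 46)/(m(-7) + 2), 93) = 1/(31 + (7 - 46)/(-1/4*(-7) + 2)) = 1/(31 - 39/(7/4 + 2)) = 1/(31 - 39/15/4) = 1/(31 - 39*4/15) = 1/(31 - 52/5) = 1/(103/5) = 5/103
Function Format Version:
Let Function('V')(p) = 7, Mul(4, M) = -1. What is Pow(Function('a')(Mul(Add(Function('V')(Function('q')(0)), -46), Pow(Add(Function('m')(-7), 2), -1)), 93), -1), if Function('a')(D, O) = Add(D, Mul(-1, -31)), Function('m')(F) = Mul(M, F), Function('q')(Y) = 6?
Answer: Rational(5, 103) ≈ 0.048544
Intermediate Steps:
M = Rational(-1, 4) (M = Mul(Rational(1, 4), -1) = Rational(-1, 4) ≈ -0.25000)
Function('m')(F) = Mul(Rational(-1, 4), F)
Function('a')(D, O) = Add(31, D) (Function('a')(D, O) = Add(D, 31) = Add(31, D))
Pow(Function('a')(Mul(Add(Function('V')(Function('q')(0)), -46), Pow(Add(Function('m')(-7), 2), -1)), 93), -1) = Pow(Add(31, Mul(Add(7, -46), Pow(Add(Mul(Rational(-1, 4), -7), 2), -1))), -1) = Pow(Add(31, Mul(-39, Pow(Add(Rational(7, 4), 2), -1))), -1) = Pow(Add(31, Mul(-39, Pow(Rational(15, 4), -1))), -1) = Pow(Add(31, Mul(-39, Rational(4, 15))), -1) = Pow(Add(31, Rational(-52, 5)), -1) = Pow(Rational(103, 5), -1) = Rational(5, 103)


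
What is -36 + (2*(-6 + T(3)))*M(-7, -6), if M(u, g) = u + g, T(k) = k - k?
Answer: 120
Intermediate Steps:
T(k) = 0
M(u, g) = g + u
-36 + (2*(-6 + T(3)))*M(-7, -6) = -36 + (2*(-6 + 0))*(-6 - 7) = -36 + (2*(-6))*(-13) = -36 - 12*(-13) = -36 + 156 = 120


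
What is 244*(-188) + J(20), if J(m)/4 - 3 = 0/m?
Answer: -45860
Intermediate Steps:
J(m) = 12 (J(m) = 12 + 4*(0/m) = 12 + 4*0 = 12 + 0 = 12)
244*(-188) + J(20) = 244*(-188) + 12 = -45872 + 12 = -45860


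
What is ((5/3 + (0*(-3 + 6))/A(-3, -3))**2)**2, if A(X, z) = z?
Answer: 625/81 ≈ 7.7160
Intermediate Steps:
((5/3 + (0*(-3 + 6))/A(-3, -3))**2)**2 = ((5/3 + (0*(-3 + 6))/(-3))**2)**2 = ((5*(1/3) + (0*3)*(-1/3))**2)**2 = ((5/3 + 0*(-1/3))**2)**2 = ((5/3 + 0)**2)**2 = ((5/3)**2)**2 = (25/9)**2 = 625/81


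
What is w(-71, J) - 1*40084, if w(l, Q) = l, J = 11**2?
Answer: -40155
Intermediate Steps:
J = 121
w(-71, J) - 1*40084 = -71 - 1*40084 = -71 - 40084 = -40155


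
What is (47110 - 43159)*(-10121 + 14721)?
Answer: 18174600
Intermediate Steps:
(47110 - 43159)*(-10121 + 14721) = 3951*4600 = 18174600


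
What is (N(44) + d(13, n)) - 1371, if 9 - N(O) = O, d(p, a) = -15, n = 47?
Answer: -1421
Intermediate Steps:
N(O) = 9 - O
(N(44) + d(13, n)) - 1371 = ((9 - 1*44) - 15) - 1371 = ((9 - 44) - 15) - 1371 = (-35 - 15) - 1371 = -50 - 1371 = -1421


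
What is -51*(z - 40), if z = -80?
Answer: 6120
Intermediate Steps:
-51*(z - 40) = -51*(-80 - 40) = -51*(-120) = 6120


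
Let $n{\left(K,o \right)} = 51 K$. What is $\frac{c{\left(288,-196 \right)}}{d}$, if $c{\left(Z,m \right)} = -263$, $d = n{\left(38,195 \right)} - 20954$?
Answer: $\frac{263}{19016} \approx 0.01383$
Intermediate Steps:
$d = -19016$ ($d = 51 \cdot 38 - 20954 = 1938 - 20954 = -19016$)
$\frac{c{\left(288,-196 \right)}}{d} = - \frac{263}{-19016} = \left(-263\right) \left(- \frac{1}{19016}\right) = \frac{263}{19016}$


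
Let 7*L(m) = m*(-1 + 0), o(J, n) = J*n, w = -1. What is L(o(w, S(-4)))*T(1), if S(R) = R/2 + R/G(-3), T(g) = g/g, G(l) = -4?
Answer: -1/7 ≈ -0.14286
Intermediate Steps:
T(g) = 1
S(R) = R/4 (S(R) = R/2 + R/(-4) = R*(1/2) + R*(-1/4) = R/2 - R/4 = R/4)
L(m) = -m/7 (L(m) = (m*(-1 + 0))/7 = (m*(-1))/7 = (-m)/7 = -m/7)
L(o(w, S(-4)))*T(1) = -(-1)*(1/4)*(-4)/7*1 = -(-1)*(-1)/7*1 = -1/7*1*1 = -1/7*1 = -1/7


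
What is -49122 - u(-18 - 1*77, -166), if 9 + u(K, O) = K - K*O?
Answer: -33248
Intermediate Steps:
u(K, O) = -9 + K - K*O (u(K, O) = -9 + (K - K*O) = -9 + K - K*O)
-49122 - u(-18 - 1*77, -166) = -49122 - (-9 + (-18 - 1*77) - 1*(-18 - 1*77)*(-166)) = -49122 - (-9 + (-18 - 77) - 1*(-18 - 77)*(-166)) = -49122 - (-9 - 95 - 1*(-95)*(-166)) = -49122 - (-9 - 95 - 15770) = -49122 - 1*(-15874) = -49122 + 15874 = -33248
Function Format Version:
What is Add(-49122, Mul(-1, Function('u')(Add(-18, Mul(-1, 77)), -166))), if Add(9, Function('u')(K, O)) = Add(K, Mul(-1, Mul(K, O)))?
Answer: -33248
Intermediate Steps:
Function('u')(K, O) = Add(-9, K, Mul(-1, K, O)) (Function('u')(K, O) = Add(-9, Add(K, Mul(-1, Mul(K, O)))) = Add(-9, Add(K, Mul(-1, K, O))) = Add(-9, K, Mul(-1, K, O)))
Add(-49122, Mul(-1, Function('u')(Add(-18, Mul(-1, 77)), -166))) = Add(-49122, Mul(-1, Add(-9, Add(-18, Mul(-1, 77)), Mul(-1, Add(-18, Mul(-1, 77)), -166)))) = Add(-49122, Mul(-1, Add(-9, Add(-18, -77), Mul(-1, Add(-18, -77), -166)))) = Add(-49122, Mul(-1, Add(-9, -95, Mul(-1, -95, -166)))) = Add(-49122, Mul(-1, Add(-9, -95, -15770))) = Add(-49122, Mul(-1, -15874)) = Add(-49122, 15874) = -33248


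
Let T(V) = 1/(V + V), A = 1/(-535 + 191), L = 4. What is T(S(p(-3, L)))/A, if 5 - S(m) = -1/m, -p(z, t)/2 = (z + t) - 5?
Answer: -1376/41 ≈ -33.561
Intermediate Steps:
p(z, t) = 10 - 2*t - 2*z (p(z, t) = -2*((z + t) - 5) = -2*((t + z) - 5) = -2*(-5 + t + z) = 10 - 2*t - 2*z)
S(m) = 5 + 1/m (S(m) = 5 - (-1)/m = 5 + 1/m)
A = -1/344 (A = 1/(-344) = -1/344 ≈ -0.0029070)
T(V) = 1/(2*V)
T(S(p(-3, L)))/A = (1/(2*(5 + 1/(10 - 2*4 - 2*(-3)))))/(-1/344) = (1/(2*(5 + 1/(10 - 8 + 6))))*(-344) = (1/(2*(5 + 1/8)))*(-344) = (1/(2*(5 + ⅛)))*(-344) = (1/(2*(41/8)))*(-344) = ((½)*(8/41))*(-344) = (4/41)*(-344) = -1376/41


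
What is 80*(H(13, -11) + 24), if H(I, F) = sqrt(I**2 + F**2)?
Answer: 1920 + 80*sqrt(290) ≈ 3282.4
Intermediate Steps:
H(I, F) = sqrt(F**2 + I**2)
80*(H(13, -11) + 24) = 80*(sqrt((-11)**2 + 13**2) + 24) = 80*(sqrt(121 + 169) + 24) = 80*(sqrt(290) + 24) = 80*(24 + sqrt(290)) = 1920 + 80*sqrt(290)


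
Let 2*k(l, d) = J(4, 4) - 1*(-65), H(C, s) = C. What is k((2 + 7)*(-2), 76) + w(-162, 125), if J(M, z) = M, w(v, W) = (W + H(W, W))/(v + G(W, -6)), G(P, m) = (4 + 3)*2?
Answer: 1214/37 ≈ 32.811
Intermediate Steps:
G(P, m) = 14 (G(P, m) = 7*2 = 14)
w(v, W) = 2*W/(14 + v) (w(v, W) = (W + W)/(v + 14) = (2*W)/(14 + v) = 2*W/(14 + v))
k(l, d) = 69/2 (k(l, d) = (4 - 1*(-65))/2 = (4 + 65)/2 = (½)*69 = 69/2)
k((2 + 7)*(-2), 76) + w(-162, 125) = 69/2 + 2*125/(14 - 162) = 69/2 + 2*125/(-148) = 69/2 + 2*125*(-1/148) = 69/2 - 125/74 = 1214/37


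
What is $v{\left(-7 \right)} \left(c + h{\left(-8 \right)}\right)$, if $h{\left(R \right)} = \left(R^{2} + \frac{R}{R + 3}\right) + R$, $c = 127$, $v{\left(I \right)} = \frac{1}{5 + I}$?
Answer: $- \frac{923}{10} \approx -92.3$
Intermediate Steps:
$h{\left(R \right)} = R + R^{2} + \frac{R}{3 + R}$ ($h{\left(R \right)} = \left(R^{2} + \frac{R}{3 + R}\right) + R = R + R^{2} + \frac{R}{3 + R}$)
$v{\left(-7 \right)} \left(c + h{\left(-8 \right)}\right) = \frac{127 - \frac{8 \left(4 + \left(-8\right)^{2} + 4 \left(-8\right)\right)}{3 - 8}}{5 - 7} = \frac{127 - \frac{8 \left(4 + 64 - 32\right)}{-5}}{-2} = - \frac{127 - \left(- \frac{8}{5}\right) 36}{2} = - \frac{127 + \frac{288}{5}}{2} = \left(- \frac{1}{2}\right) \frac{923}{5} = - \frac{923}{10}$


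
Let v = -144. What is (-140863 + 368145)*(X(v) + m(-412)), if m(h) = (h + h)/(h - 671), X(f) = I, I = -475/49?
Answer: -107742804818/53067 ≈ -2.0303e+6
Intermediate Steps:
I = -475/49 (I = -475*1/49 = -475/49 ≈ -9.6939)
X(f) = -475/49
m(h) = 2*h/(-671 + h) (m(h) = (2*h)/(-671 + h) = 2*h/(-671 + h))
(-140863 + 368145)*(X(v) + m(-412)) = (-140863 + 368145)*(-475/49 + 2*(-412)/(-671 - 412)) = 227282*(-475/49 + 2*(-412)/(-1083)) = 227282*(-475/49 + 2*(-412)*(-1/1083)) = 227282*(-475/49 + 824/1083) = 227282*(-474049/53067) = -107742804818/53067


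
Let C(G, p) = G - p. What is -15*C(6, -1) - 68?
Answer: -173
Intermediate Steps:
-15*C(6, -1) - 68 = -15*(6 - 1*(-1)) - 68 = -15*(6 + 1) - 68 = -15*7 - 68 = -105 - 68 = -173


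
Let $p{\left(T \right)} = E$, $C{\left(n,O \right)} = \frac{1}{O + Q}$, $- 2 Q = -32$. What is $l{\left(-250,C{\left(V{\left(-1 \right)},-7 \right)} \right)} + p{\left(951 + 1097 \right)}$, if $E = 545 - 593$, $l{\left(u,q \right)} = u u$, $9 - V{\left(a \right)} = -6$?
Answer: $62452$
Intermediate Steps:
$Q = 16$ ($Q = \left(- \frac{1}{2}\right) \left(-32\right) = 16$)
$V{\left(a \right)} = 15$ ($V{\left(a \right)} = 9 - -6 = 9 + 6 = 15$)
$C{\left(n,O \right)} = \frac{1}{16 + O}$ ($C{\left(n,O \right)} = \frac{1}{O + 16} = \frac{1}{16 + O}$)
$l{\left(u,q \right)} = u^{2}$
$E = -48$
$p{\left(T \right)} = -48$
$l{\left(-250,C{\left(V{\left(-1 \right)},-7 \right)} \right)} + p{\left(951 + 1097 \right)} = \left(-250\right)^{2} - 48 = 62500 - 48 = 62452$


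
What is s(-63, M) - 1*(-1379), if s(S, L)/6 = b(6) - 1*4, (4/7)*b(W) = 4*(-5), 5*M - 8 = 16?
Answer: 1145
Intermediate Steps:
M = 24/5 (M = 8/5 + (1/5)*16 = 8/5 + 16/5 = 24/5 ≈ 4.8000)
b(W) = -35 (b(W) = 7*(4*(-5))/4 = (7/4)*(-20) = -35)
s(S, L) = -234 (s(S, L) = 6*(-35 - 1*4) = 6*(-35 - 4) = 6*(-39) = -234)
s(-63, M) - 1*(-1379) = -234 - 1*(-1379) = -234 + 1379 = 1145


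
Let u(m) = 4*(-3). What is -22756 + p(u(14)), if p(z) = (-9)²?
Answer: -22675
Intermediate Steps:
u(m) = -12
p(z) = 81
-22756 + p(u(14)) = -22756 + 81 = -22675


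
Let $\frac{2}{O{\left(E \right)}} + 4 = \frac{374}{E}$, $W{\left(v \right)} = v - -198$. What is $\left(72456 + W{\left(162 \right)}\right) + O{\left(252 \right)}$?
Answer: $\frac{23082420}{317} \approx 72815.0$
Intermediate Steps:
$W{\left(v \right)} = 198 + v$ ($W{\left(v \right)} = v + 198 = 198 + v$)
$O{\left(E \right)} = \frac{2}{-4 + \frac{374}{E}}$
$\left(72456 + W{\left(162 \right)}\right) + O{\left(252 \right)} = \left(72456 + \left(198 + 162\right)\right) - \frac{252}{-187 + 2 \cdot 252} = \left(72456 + 360\right) - \frac{252}{-187 + 504} = 72816 - \frac{252}{317} = \frac{23082420}{317}$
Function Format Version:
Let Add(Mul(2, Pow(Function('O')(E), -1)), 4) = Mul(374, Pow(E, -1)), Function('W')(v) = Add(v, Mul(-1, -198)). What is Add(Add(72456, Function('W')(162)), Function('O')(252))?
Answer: Rational(23082420, 317) ≈ 72815.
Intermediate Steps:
Function('W')(v) = Add(198, v) (Function('W')(v) = Add(v, 198) = Add(198, v))
Function('O')(E) = Mul(2, Pow(Add(-4, Mul(374, Pow(E, -1))), -1))
Add(Add(72456, Function('W')(162)), Function('O')(252)) = Add(Add(72456, Add(198, 162)), Mul(-1, 252, Pow(Add(-187, Mul(2, 252)), -1))) = Add(Add(72456, 360), Mul(-1, 252, Pow(Add(-187, 504), -1))) = Add(72816, Mul(-1, 252, Pow(317, -1))) = Add(72816, Mul(-1, 252, Rational(1, 317))) = Add(72816, Rational(-252, 317)) = Rational(23082420, 317)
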